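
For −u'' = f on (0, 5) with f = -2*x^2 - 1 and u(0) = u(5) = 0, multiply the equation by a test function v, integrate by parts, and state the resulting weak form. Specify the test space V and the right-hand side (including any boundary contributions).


V = H^1_0(0, 5) (so v(0) = v(5) = 0); weak form: ∫_0^5 u'v' dx = ∫_0^5 (-2*x^2 - 1) v dx for all v ∈ V.

Multiply both sides by a test function v and integrate from 0 to 5:
  ∫_0^5 −u''(x) v(x) dx = ∫_0^5 f(x) v(x) dx.
Integrate the LHS by parts once:
  ∫_0^5 −u'' v dx = −[u'(x) v(x)]_0^5 + ∫_0^5 u'(x) v'(x) dx.
Thus ∫_0^5 u'(x) v'(x) dx = ∫_0^5 f(x) v(x) dx + [u'(x) v(x)]_0^5.
Choose V so that boundary terms are either known or forced to vanish.
u is Dirichlet: u(0) = u(5) = 0. Let V = H^1_0(0, 5); then v(0) = v(5) = 0, and [u' v]_0^5 = 0.
Weak formulation: find u (satisfying any essential BC) such that ∫_0^5 u'(x) v'(x) dx = ∫_0^5 f v dx for all v ∈ V.
Substituting f(x) = -2*x^2 - 1, the right-hand side is ∫_0^5 (-2*x^2 - 1) v dx.


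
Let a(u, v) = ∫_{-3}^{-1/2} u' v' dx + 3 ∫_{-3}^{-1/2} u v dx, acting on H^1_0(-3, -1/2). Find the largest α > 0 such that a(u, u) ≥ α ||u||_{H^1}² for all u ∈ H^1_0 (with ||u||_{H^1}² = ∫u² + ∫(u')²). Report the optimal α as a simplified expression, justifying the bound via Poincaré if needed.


α = 1

Coercivity of a(·,·) on H^1_0(-3, -1/2) means a(u, u) ≥ α ||u||_{H^1}² for every u ∈ H^1_0.
The interval has length L = 5/2, and Poincaré/coercivity depend only on L. Here a(u, u) = ∫(u')² + (3)·∫u².
Here c = 3 ≥ 1, so a(u,u) = ∫(u')² + c∫u² ≥ ∫(u')² + ∫u² = ||u||_{H^1}², i.e. α = 1 works. No larger α is possible: a(u,u) ≥ α||u||_{H^1}² means (1−α)∫(u')² ≥ (α−c)∫u², and for the modes u_n = sin(nπ(x−x₀)/L) (x₀ the left endpoint) one has ∫u_n²/∫(u_n')² = (L/(nπ))² → 0, so a(u_n,u_n)/||u_n||_{H^1}² → 1. Hence the optimal constant is α = 1.
Therefore α = 1.


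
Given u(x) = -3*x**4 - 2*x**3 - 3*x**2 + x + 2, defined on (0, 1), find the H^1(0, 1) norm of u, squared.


||u||_{H^1}^2 = 10463/105

The H^1 norm (squared) on an interval (0, L) is
  ||u||_{H^1}^2 = ∫_0^L u(x)^2 dx + ∫_0^L u'(x)^2 dx.
Compute u'(x) = -12*x**3 - 6*x**2 - 6*x + 1.
Then u(x)^2 = 9*x**8 + 12*x**7 + 22*x**6 + 6*x**5 - 7*x**4 - 14*x**3 - 11*x**2 + 4*x + 4 and u'(x)^2 = 144*x**6 + 144*x**5 + 180*x**4 + 48*x**3 + 24*x**2 - 12*x + 1.
Integrate each monomial from 0 to 1 using ∫_0^1 c·x^n dx = c·1^(n+1)/(n+1):
  ∫_0^1 u(x)^2 dx = ∫_0^1 (9*x^8 + 12*x^7 + 22*x^6 + 6*x^5 - 7*x^4 - 14*x^3 - 11*x^2 + 4*x + 4) dx. Term by term:
    ∫_0^1 9*x^8 dx = 1;  ∫_0^1 12*x^7 dx = 3/2;  ∫_0^1 22*x^6 dx = 22/7;
    ∫_0^1 6*x^5 dx = 1;  ∫_0^1 -7*x^4 dx = -7/5;  ∫_0^1 -14*x^3 dx = -7/2;
    ∫_0^1 -11*x^2 dx = -11/3;  ∫_0^1 4*x dx = 2;  ∫_0^1 4 dx = 4.
  Sum: 1 + 3/2 + 22/7 + 1 − 7/5 − 7/2 − 11/3 + 2 + 4 = 428/105.
  ∫_0^1 u'(x)^2 dx = ∫_0^1 (144*x^6 + 144*x^5 + 180*x^4 + 48*x^3 + 24*x^2 - 12*x + 1) dx. Term by term:
    ∫_0^1 144*x^6 dx = 144/7;  ∫_0^1 144*x^5 dx = 24;  ∫_0^1 180*x^4 dx = 36;
    ∫_0^1 48*x^3 dx = 12;  ∫_0^1 24*x^2 dx = 8;  ∫_0^1 -12*x dx = -6;
    ∫_0^1 1 dx = 1.
  Sum: 144/7 + 24 + 36 + 12 + 8 − 6 + 1 = 669/7.
Adding: ||u||_{H^1}^2 = 428/105 + 669/7 = 10463/105.


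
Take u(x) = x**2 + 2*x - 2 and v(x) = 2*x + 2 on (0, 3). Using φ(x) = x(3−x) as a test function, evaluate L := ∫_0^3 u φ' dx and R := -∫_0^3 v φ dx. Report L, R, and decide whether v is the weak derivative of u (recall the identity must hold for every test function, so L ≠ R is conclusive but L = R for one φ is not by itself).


LHS = -45/2, RHS = -45/2. Yes, v = u' weakly.

u(x) = x**2 + 2*x - 2, classical derivative u'(x) = 2*x + 2.
φ(x) = x(3−x), so φ'(x) = 3 - 2*x.
Note φ(0) = φ(3) = 0, so the boundary term u·φ vanishes.
LHS = ∫_0^3 u(x) φ'(x) dx = ∫_0^3 (-2*x^3 - x^2 + 10*x - 6) dx. Term by term:
  ∫_0^3 -2*x^3 dx = -81/2;  ∫_0^3 -x^2 dx = -9;  ∫_0^3 10*x dx = 45;
  ∫_0^3 -6 dx = -18.
Sum: -81/2 − 9 + 45 − 18 = -45/2.
So LHS = -45/2.
∫_0^3 v(x) φ(x) dx = ∫_0^3 (-2*x^3 + 4*x^2 + 6*x) dx. Term by term:
  ∫_0^3 -2*x^3 dx = -81/2;  ∫_0^3 4*x^2 dx = 36;  ∫_0^3 6*x dx = 27.
Sum: -81/2 + 36 + 27 = 45/2.
So RHS = -∫_0^3 v(x) φ(x) dx = -45/2.
LHS = RHS, so the identity holds for this test φ.
Moreover u is smooth here and v(x) = u'(x) = 2*x + 2 pointwise, so the identity holds for every test function. Hence v is the weak derivative of u.


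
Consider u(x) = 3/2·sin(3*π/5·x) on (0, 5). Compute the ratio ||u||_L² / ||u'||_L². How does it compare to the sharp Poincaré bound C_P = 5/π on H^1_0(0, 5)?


||u||_L² / ||u'||_L² = 5/(3*π) < C_P = 5/π.

u(x) = 3/2·sin(3*π/5·x), so u'(x) = 9*π*cos(3*π*x/5)/10.
Writing u(x) = A·sin(kπx/L) with A = 3/2 and k = 3, use ∫_0^L sin²(kπx/L) dx = L/2 and ∫_0^L cos²(kπx/L) dx = L/2.
u² = 9/4·sin²(3*π/5·x) and (u')² = 81*π^2/100·cos²(3*π/5·x), and each of sin², cos² integrates to L/2 = 5/2 over (0, 5).
∫_0^5 u² dx = 45/8, so ||u||_L² = 3*sqrt(10)/4.
∫_0^5 (u')² dx = 81*π^2/40, so ||u'||_L² = 9*sqrt(10)*π/20.
Ratio ||u||_L² / ||u'||_L² = 5/(3*π).
Sharp Poincaré constant on H^1_0(0, 5) is C_P = L/π = 5/π, achieved by sin(π/5·x).
This is the k = 3 harmonic; the ratio L/(kπ) is strictly less than C_P = L/π, consistent with the sharp inequality ||u||_L² ≤ C_P ||u'||_L².


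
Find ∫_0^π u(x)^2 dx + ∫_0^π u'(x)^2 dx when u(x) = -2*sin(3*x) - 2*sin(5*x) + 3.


||u||_{H^1(0,π)}^2 = -64/5 + 81*π

u'(x) = -6*cos(3*x) - 10*cos(5*x).
Expand u² and (u')² and integrate term by term on (0, π), using: for integers n ≥ 1, ∫_0^π sin²(nx) dx = ∫_0^π cos²(nx) dx = π/2; for n ≠ n', ∫_0^π sin(nx)sin(n'x) dx = ∫_0^π cos(nx)cos(n'x) dx = 0; and by product-to-sum, ∫_0^π sin(nx)cos(n'x) dx = ½∫_0^π [sin((n+n')x) + sin((n−n')x)] dx, which is 0 when n+n' is even and 2n/(n²−n'²) when n+n' is odd (it need not vanish on (0, π)). For the constant mode: ∫_0^π 1 dx = π, ∫_0^π cos(nx) dx = 0, ∫_0^π sin(nx) dx = (1−(−1)^n)/n.
  u² squared terms: (3)²·∫1 dx = 9·π = 9*π;  (-2)²·∫sin(3x)² dx = 4·π/2 = 2*π;  (-2)²·∫sin(5x)² dx = 4·π/2 = 2*π.
  u² cross terms: 2·(3)·(-2)·∫1·sin(3x) dx = -12·(2/3) = -8;  2·(3)·(-2)·∫1·sin(5x) dx = -12·(2/5) = -24/5;  2·(-2)·(-2)·∫sin(3x)·sin(5x) dx = 8·(0) = 0.
  So ∫_0^π u² dx = 9*π + 2*π + 2*π − 8 − 24/5 + 0 = -64/5 + 13*π.
  (u')² squared terms: (-10)²·∫cos(5x)² dx = 100·π/2 = 50*π;  (-6)²·∫cos(3x)² dx = 36·π/2 = 18*π.
  (u')² cross terms: 2·(-10)·(-6)·∫cos(5x)·cos(3x) dx = 120·(0) = 0.
  So ∫_0^π (u')² dx = 50*π + 18*π + 0 = 68*π.
||u||_{H^1}^2 = (-64/5 + 13*π) + (68*π) = -64/5 + 81*π.


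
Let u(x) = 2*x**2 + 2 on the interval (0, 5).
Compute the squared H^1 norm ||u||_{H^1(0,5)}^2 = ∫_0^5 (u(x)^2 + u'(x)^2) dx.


||u||_{H^1}^2 = 3520

The H^1 norm (squared) on an interval (0, L) is
  ||u||_{H^1}^2 = ∫_0^L u(x)^2 dx + ∫_0^L u'(x)^2 dx.
Compute u'(x) = 4*x.
Then u(x)^2 = 4*x**4 + 8*x**2 + 4 and u'(x)^2 = 16*x**2.
Integrate each monomial from 0 to 5 using ∫_0^5 c·x^n dx = c·5^(n+1)/(n+1):
  ∫_0^5 u(x)^2 dx = ∫_0^5 (4*x^4 + 8*x^2 + 4) dx. Term by term:
    ∫_0^5 4*x^4 dx = 2500;  ∫_0^5 8*x^2 dx = 1000/3;  ∫_0^5 4 dx = 20.
  Sum: 2500 + 1000/3 + 20 = 8560/3.
  ∫_0^5 u'(x)^2 dx = ∫_0^5 (16*x^2) dx. Term by term:
    ∫_0^5 16*x^2 dx = 2000/3.
Adding: ||u||_{H^1}^2 = 8560/3 + 2000/3 = 3520.


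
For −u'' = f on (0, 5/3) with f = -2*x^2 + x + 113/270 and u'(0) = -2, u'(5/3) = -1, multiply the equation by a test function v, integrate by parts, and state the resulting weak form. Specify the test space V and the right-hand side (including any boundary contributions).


V = H^1(0, 5/3) (v unrestricted at boundary; u is determined up to an additive constant); weak form: ∫_0^5/3 u'v' dx = ∫_0^5/3 (-2*x^2 + x + 113/270) v dx − v(5/3) + 2·v(0) for all v ∈ V.

Multiply both sides by a test function v and integrate from 0 to 5/3:
  ∫_0^5/3 −u''(x) v(x) dx = ∫_0^5/3 f(x) v(x) dx.
Integrate the LHS by parts once:
  ∫_0^5/3 −u'' v dx = −[u'(x) v(x)]_0^5/3 + ∫_0^5/3 u'(x) v'(x) dx.
Thus ∫_0^5/3 u'(x) v'(x) dx = ∫_0^5/3 f(x) v(x) dx + [u'(x) v(x)]_0^5/3.
Choose V so that boundary terms are either known or forced to vanish.
u has inhomogeneous Neumann u'(0) = -2, u'(5/3) = -1. [u' v]_0^5/3 = (-1)·v(5/3) − (-2)·v(0) = − v(5/3) + 2·v(0). Take V = H^1(0, 5/3); boundary term becomes part of RHS.
Weak formulation: find u (satisfying any essential BC) such that ∫_0^5/3 u'(x) v'(x) dx = ∫_0^5/3 f v dx − v(5/3) + 2·v(0) for all v ∈ V (Neumann data are natural BCs: they enter the RHS as boundary terms).
Substituting f(x) = -2*x^2 + x + 113/270, the right-hand side is ∫_0^5/3 (-2*x^2 + x + 113/270) v dx − v(5/3) + 2·v(0).
Compatibility check (pure Neumann): taking v ≡ 1 ∈ V gives 0 = ∫_0^5/3 f dx + (-1) − (-2), i.e. ∫_0^5/3 f dx must equal u'(0) − u'(5/3) = -1. Indeed ∫_0^5/3 (-2*x^2 + x + 113/270) dx = -1, so the data are compatible. The solution is then unique only up to an additive constant (fix it e.g. by requiring ∫_0^5/3 u dx = 0).


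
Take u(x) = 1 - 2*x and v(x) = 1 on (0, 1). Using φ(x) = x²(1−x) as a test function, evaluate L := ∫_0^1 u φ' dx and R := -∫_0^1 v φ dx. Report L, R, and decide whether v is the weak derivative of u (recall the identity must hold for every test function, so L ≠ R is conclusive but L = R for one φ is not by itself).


LHS = 1/6, RHS = -1/12. No, v is not the weak derivative of u.

u(x) = 1 - 2*x, classical derivative u'(x) = -2.
φ(x) = x²(1−x), so φ'(x) = x*(2 - 3*x).
Note φ(0) = φ(1) = 0, so the boundary term u·φ vanishes.
LHS = ∫_0^1 u(x) φ'(x) dx = ∫_0^1 (6*x^3 - 7*x^2 + 2*x) dx. Term by term:
  ∫_0^1 6*x^3 dx = 3/2;  ∫_0^1 -7*x^2 dx = -7/3;  ∫_0^1 2*x dx = 1.
Sum: 3/2 − 7/3 + 1 = 1/6.
So LHS = 1/6.
∫_0^1 v(x) φ(x) dx = ∫_0^1 (-x^3 + x^2) dx. Term by term:
  ∫_0^1 -x^3 dx = -1/4;  ∫_0^1 x^2 dx = 1/3.
Sum: -1/4 + 1/3 = 1/12.
So RHS = -∫_0^1 v(x) φ(x) dx = -1/12.
LHS − RHS = 1/4 ≠ 0, so the identity fails.
(For a valid weak derivative the identity must hold for EVERY test function, in particular this one. The failure shows v is NOT the weak derivative of u.)
Correct weak derivative would be u'(x) = -2.


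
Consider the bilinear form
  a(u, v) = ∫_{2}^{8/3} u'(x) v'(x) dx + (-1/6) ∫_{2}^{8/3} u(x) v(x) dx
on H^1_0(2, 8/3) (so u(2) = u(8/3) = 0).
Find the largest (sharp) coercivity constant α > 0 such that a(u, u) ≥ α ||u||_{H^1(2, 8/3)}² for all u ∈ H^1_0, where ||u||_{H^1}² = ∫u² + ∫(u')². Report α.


α = (-2 + 27*π^2)/(3*(4 + 9*π^2))

Coercivity of a(·,·) on H^1_0(2, 8/3) means a(u, u) ≥ α ||u||_{H^1}² for every u ∈ H^1_0.
The interval has length L = 2/3, and Poincaré/coercivity depend only on L. Here a(u, u) = ∫(u')² + (-1/6)·∫u².
Here c = -1/6 < 0 with |c| < (π/L)² = 9*π^2/4, so coercivity still holds. The condition a(u,u) ≥ α||u||_{H^1}² reads (1−α)∫(u')² ≥ (α−c)∫u². Any admissible α is ≤ 1 (rapidly oscillating u have ∫u²/∫(u')² → 0), and α = 1 would force 0 ≥ (1−c)∫u², impossible since c < 1; so 1−α > 0. By the sharp Poincaré inequality on H^1_0 of an interval of length L, ∫(u')² ≥ (π/L)²∫u² with equality for the first sine mode sin(π(x−x₀)/L) (x₀ the left endpoint), so the inequality holds for all u iff (1−α)(π/L)² ≥ α − c, i.e. α ≤ ((π/L)² + c)/((π/L)² + 1) = (1 + c(L/π)²)/(1 + (L/π)²). (Direct route, valid since c ≤ 0: Poincaré gives c∫u² ≥ c(L/π)²∫(u')², so a(u,u) ≥ (1 + c(L/π)²)∫(u')², while ||u||_{H^1}² ≤ (1 + (L/π)²)∫(u')²; dividing yields the same α.) With (π/L)² = 9*π^2/4 and c = -1/6, the largest admissible constant is α = ((π/L)² + c)/((π/L)² + 1).
Simplifying, α = (-2 + 27*π^2)/(3*(4 + 9*π^2)).


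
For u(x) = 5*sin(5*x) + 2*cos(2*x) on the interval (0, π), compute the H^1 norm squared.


||u||_{H^1(0,π)}^2 = 1000/21 + 335*π

u'(x) = -4*sin(2*x) + 25*cos(5*x).
Expand u² and (u')² and integrate term by term on (0, π), using: for integers n ≥ 1, ∫_0^π sin²(nx) dx = ∫_0^π cos²(nx) dx = π/2; for n ≠ n', ∫_0^π sin(nx)sin(n'x) dx = ∫_0^π cos(nx)cos(n'x) dx = 0; and by product-to-sum, ∫_0^π sin(nx)cos(n'x) dx = ½∫_0^π [sin((n+n')x) + sin((n−n')x)] dx, which is 0 when n+n' is even and 2n/(n²−n'²) when n+n' is odd (it need not vanish on (0, π)).
  u² squared terms: (2)²·∫cos(2x)² dx = 4·π/2 = 2*π;  (5)²·∫sin(5x)² dx = 25·π/2 = 25*π/2.
  u² cross terms: 2·(2)·(5)·∫cos(2x)·sin(5x) dx = 20·(10/21) = 200/21.
  So ∫_0^π u² dx = 2*π + 25*π/2 + 200/21 = 200/21 + 29*π/2.
  (u')² squared terms: (-4)²·∫sin(2x)² dx = 16·π/2 = 8*π;  (25)²·∫cos(5x)² dx = 625·π/2 = 625*π/2.
  (u')² cross terms: 2·(-4)·(25)·∫sin(2x)·cos(5x) dx = -200·(-4/21) = 800/21.
  So ∫_0^π (u')² dx = 8*π + 625*π/2 + 800/21 = 800/21 + 641*π/2.
||u||_{H^1}^2 = (200/21 + 29*π/2) + (800/21 + 641*π/2) = 1000/21 + 335*π.


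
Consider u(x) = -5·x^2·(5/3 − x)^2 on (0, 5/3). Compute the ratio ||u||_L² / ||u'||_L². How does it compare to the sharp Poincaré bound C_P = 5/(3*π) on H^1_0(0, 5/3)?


||u||_L² / ||u'||_L² = 5*sqrt(3)/18 < C_P = 5/(3*π).

u(x) = -5·x^2·(5/3 − x)^2, so u'(x) = 10*x*(-18*x^2 + 45*x - 25)/9.
u(x) = -5·x^2·(5/3 − x)^2 vanishes at x = 0 and x = 5/3, so u ∈ H^1_0(0, 5/3). Differentiate via the product rule and integrate the resulting polynomials term by term.
  ∫_0^5/3 u² dx = ∫_0^5/3 (25*x^8 - 500*x^7/3 + 1250*x^6/3 - 12500*x^5/27 + 15625*x^4/81) dx. Term by term:
    ∫_0^5/3 25*x^8 dx = 48828125/177147;  ∫_0^5/3 -500*x^7/3 dx = -48828125/39366;  ∫_0^5/3 1250*x^6/3 dx = 97656250/45927;
    ∫_0^5/3 -12500*x^5/27 dx = -97656250/59049;  ∫_0^5/3 15625*x^4/81 dx = 9765625/19683.
  Sum: 48828125/177147 − 48828125/39366 + 97656250/45927 − 97656250/59049 + 9765625/19683 = 9765625/2480058.
  ∫_0^5/3 (u')² dx = ∫_0^5/3 (400*x^6 - 2000*x^5 + 32500*x^4/9 - 25000*x^3/9 + 62500*x^2/81) dx. Term by term:
    ∫_0^5/3 400*x^6 dx = 31250000/15309;  ∫_0^5/3 -2000*x^5 dx = -15625000/2187;  ∫_0^5/3 32500*x^4/9 dx = 20312500/2187;
    ∫_0^5/3 -25000*x^3/9 dx = -3906250/729;  ∫_0^5/3 62500*x^2/81 dx = 7812500/6561.
  Sum: 31250000/15309 − 15625000/2187 + 20312500/2187 − 3906250/729 + 7812500/6561 = 781250/45927.
∫_0^5/3 u² dx = 9765625/2480058, so ||u||_L² = 3125*sqrt(42)/10206.
∫_0^5/3 (u')² dx = 781250/45927, so ||u'||_L² = 625*sqrt(14)/567.
Ratio ||u||_L² / ||u'||_L² = 5*sqrt(3)/18.
Sharp Poincaré constant on H^1_0(0, 5/3) is C_P = L/π = 5/(3*π), achieved by sin(3*π/5·x).
A polynomial bump cannot attain the sharp Poincaré constant (only the first sine eigenfunction does), so the ratio is strictly less than C_P, consistent with ||u||_L² ≤ C_P ||u'||_L².


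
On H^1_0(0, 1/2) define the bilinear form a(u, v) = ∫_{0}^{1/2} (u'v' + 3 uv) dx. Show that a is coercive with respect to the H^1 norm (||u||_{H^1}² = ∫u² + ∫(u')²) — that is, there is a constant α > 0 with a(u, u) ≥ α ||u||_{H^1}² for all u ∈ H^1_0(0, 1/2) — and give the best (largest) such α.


α = 1

Coercivity of a(·,·) on H^1_0(0, 1/2) means a(u, u) ≥ α ||u||_{H^1}² for every u ∈ H^1_0.
The interval has length L = 1/2, and Poincaré/coercivity depend only on L. Here a(u, u) = ∫(u')² + (3)·∫u².
Here c = 3 ≥ 1, so a(u,u) = ∫(u')² + c∫u² ≥ ∫(u')² + ∫u² = ||u||_{H^1}², i.e. α = 1 works. No larger α is possible: a(u,u) ≥ α||u||_{H^1}² means (1−α)∫(u')² ≥ (α−c)∫u², and for the modes u_n = sin(nπ(x−x₀)/L) (x₀ the left endpoint) one has ∫u_n²/∫(u_n')² = (L/(nπ))² → 0, so a(u_n,u_n)/||u_n||_{H^1}² → 1. Hence the optimal constant is α = 1.
Therefore α = 1.


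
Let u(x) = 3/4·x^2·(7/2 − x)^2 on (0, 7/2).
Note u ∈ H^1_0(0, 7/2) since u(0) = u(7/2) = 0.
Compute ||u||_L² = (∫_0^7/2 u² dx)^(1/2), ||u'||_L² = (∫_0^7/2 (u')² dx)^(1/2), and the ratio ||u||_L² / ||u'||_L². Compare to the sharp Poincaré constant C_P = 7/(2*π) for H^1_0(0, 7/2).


||u||_L² / ||u'||_L² = 7*sqrt(3)/12 < C_P = 7/(2*π).

u(x) = 3/4·x^2·(7/2 − x)^2, so u'(x) = 3*x*(2*x - 7)*(4*x - 7)/8.
u(x) = 3/4·x^2·(7/2 − x)^2 vanishes at x = 0 and x = 7/2, so u ∈ H^1_0(0, 7/2). Differentiate via the product rule and integrate the resulting polynomials term by term.
  ∫_0^7/2 u² dx = ∫_0^7/2 (9*x^8/16 - 63*x^7/8 + 1323*x^6/32 - 3087*x^5/32 + 21609*x^4/256) dx. Term by term:
    ∫_0^7/2 9*x^8/16 dx = 40353607/8192;  ∫_0^7/2 -63*x^7/8 dx = -363182463/16384;  ∫_0^7/2 1323*x^6/32 dx = 155649627/4096;
    ∫_0^7/2 -3087*x^5/32 dx = -121060821/4096;  ∫_0^7/2 21609*x^4/256 dx = 363182463/40960.
  Sum: 40353607/8192 − 363182463/16384 + 155649627/4096 − 121060821/4096 + 363182463/40960 = 5764801/81920.
  ∫_0^7/2 (u')² dx = ∫_0^7/2 (9*x^6 - 189*x^5/2 + 5733*x^4/16 - 9261*x^3/16 + 21609*x^2/64) dx. Term by term:
    ∫_0^7/2 9*x^6 dx = 1058841/128;  ∫_0^7/2 -189*x^5/2 dx = -7411887/256;  ∫_0^7/2 5733*x^4/16 dx = 96354531/2560;
    ∫_0^7/2 -9261*x^3/16 dx = -22235661/1024;  ∫_0^7/2 21609*x^2/64 dx = 2470629/512.
  Sum: 1058841/128 − 7411887/256 + 96354531/2560 − 22235661/1024 + 2470629/512 = 352947/5120.
∫_0^7/2 u² dx = 5764801/81920, so ||u||_L² = 2401*sqrt(5)/640.
∫_0^7/2 (u')² dx = 352947/5120, so ||u'||_L² = 343*sqrt(15)/160.
Ratio ||u||_L² / ||u'||_L² = 7*sqrt(3)/12.
Sharp Poincaré constant on H^1_0(0, 7/2) is C_P = L/π = 7/(2*π), achieved by sin(2*π/7·x).
A polynomial bump cannot attain the sharp Poincaré constant (only the first sine eigenfunction does), so the ratio is strictly less than C_P, consistent with ||u||_L² ≤ C_P ||u'||_L².


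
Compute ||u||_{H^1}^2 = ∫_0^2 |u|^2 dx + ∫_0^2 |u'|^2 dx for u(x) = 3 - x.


||u||_{H^1}^2 = 32/3

The H^1 norm (squared) on an interval (0, L) is
  ||u||_{H^1}^2 = ∫_0^L u(x)^2 dx + ∫_0^L u'(x)^2 dx.
Compute u'(x) = -1.
Then u(x)^2 = x**2 - 6*x + 9 and u'(x)^2 = 1.
Integrate each monomial from 0 to 2 using ∫_0^2 c·x^n dx = c·2^(n+1)/(n+1):
  ∫_0^2 u(x)^2 dx = ∫_0^2 (x^2 - 6*x + 9) dx. Term by term:
    ∫_0^2 x^2 dx = 8/3;  ∫_0^2 -6*x dx = -12;  ∫_0^2 9 dx = 18.
  Sum: 8/3 − 12 + 18 = 26/3.
  ∫_0^2 u'(x)^2 dx = ∫_0^2 (1) dx. Term by term:
    ∫_0^2 1 dx = 2.
Adding: ||u||_{H^1}^2 = 26/3 + 2 = 32/3.


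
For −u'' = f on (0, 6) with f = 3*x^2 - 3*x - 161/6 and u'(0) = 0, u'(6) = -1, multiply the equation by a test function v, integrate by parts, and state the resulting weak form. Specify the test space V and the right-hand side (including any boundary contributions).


V = H^1(0, 6) (v unrestricted at boundary; u is determined up to an additive constant); weak form: ∫_0^6 u'v' dx = ∫_0^6 (3*x^2 - 3*x - 161/6) v dx − v(6) for all v ∈ V.

Multiply both sides by a test function v and integrate from 0 to 6:
  ∫_0^6 −u''(x) v(x) dx = ∫_0^6 f(x) v(x) dx.
Integrate the LHS by parts once:
  ∫_0^6 −u'' v dx = −[u'(x) v(x)]_0^6 + ∫_0^6 u'(x) v'(x) dx.
Thus ∫_0^6 u'(x) v'(x) dx = ∫_0^6 f(x) v(x) dx + [u'(x) v(x)]_0^6.
Choose V so that boundary terms are either known or forced to vanish.
u has inhomogeneous Neumann u'(0) = 0, u'(6) = -1. [u' v]_0^6 = (-1)·v(6) − (0)·v(0) = − v(6). Take V = H^1(0, 6); boundary term becomes part of RHS.
Weak formulation: find u (satisfying any essential BC) such that ∫_0^6 u'(x) v'(x) dx = ∫_0^6 f v dx − v(6) for all v ∈ V (Neumann data are natural BCs: they enter the RHS as boundary terms).
Substituting f(x) = 3*x^2 - 3*x - 161/6, the right-hand side is ∫_0^6 (3*x^2 - 3*x - 161/6) v dx − v(6).
Compatibility check (pure Neumann): taking v ≡ 1 ∈ V gives 0 = ∫_0^6 f dx + (-1) − (0), i.e. ∫_0^6 f dx must equal u'(0) − u'(6) = 1. Indeed ∫_0^6 (3*x^2 - 3*x - 161/6) dx = 1, so the data are compatible. The solution is then unique only up to an additive constant (fix it e.g. by requiring ∫_0^6 u dx = 0).


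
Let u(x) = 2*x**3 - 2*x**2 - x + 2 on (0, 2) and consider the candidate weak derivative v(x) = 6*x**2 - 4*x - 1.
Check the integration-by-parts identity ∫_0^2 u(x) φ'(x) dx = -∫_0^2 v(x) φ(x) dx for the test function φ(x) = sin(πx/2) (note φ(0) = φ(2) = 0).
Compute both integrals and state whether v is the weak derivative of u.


LHS = -28/π + 192/π^3, RHS = -28/π + 192/π^3. Yes, v = u' weakly.

u(x) = 2*x**3 - 2*x**2 - x + 2, classical derivative u'(x) = 6*x**2 - 4*x - 1.
φ(x) = sin(πx/2), so φ'(x) = π*cos(π*x/2)/2.
Note φ(0) = φ(2) = 0, so the boundary term u·φ vanishes.
LHS = ∫_0^2 u(x) φ'(x) dx = ∫_0^2 (π*x^3*cos(π*x/2) - π*x^2*cos(π*x/2) - π*x*cos(π*x/2)/2 + π*cos(π*x/2)) dx. Term by term:
  ∫_0^2 π*cos(π*x/2) dx = 0;  ∫_0^2 π*x^3*cos(π*x/2) dx = -48/π + 192/π^3;  ∫_0^2 -π*x^2*cos(π*x/2) dx = 16/π;
  ∫_0^2 -π*x*cos(π*x/2)/2 dx = 4/π.
Sum: 0 + -48/π + 192/π^3 + 16/π + 4/π = -28/π + 192/π^3.
So LHS = -28/π + 192/π^3.
∫_0^2 v(x) φ(x) dx = ∫_0^2 (6*x^2*sin(π*x/2) - 4*x*sin(π*x/2) - sin(π*x/2)) dx. Term by term:
  ∫_0^2 -sin(π*x/2) dx = -4/π;  ∫_0^2 -4*x*sin(π*x/2) dx = -16/π;  ∫_0^2 6*x^2*sin(π*x/2) dx = -192/π^3 + 48/π.
Sum: -4/π − 16/π + -192/π^3 + 48/π = -192/π^3 + 28/π.
So RHS = -∫_0^2 v(x) φ(x) dx = -28/π + 192/π^3.
LHS = RHS, so the identity holds for this test φ.
Moreover u is smooth here and v(x) = u'(x) = 6*x**2 - 4*x - 1 pointwise, so the identity holds for every test function. Hence v is the weak derivative of u.


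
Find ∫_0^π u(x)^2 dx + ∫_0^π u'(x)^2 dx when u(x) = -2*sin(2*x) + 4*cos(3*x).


||u||_{H^1(0,π)}^2 = 128 + 90*π

u'(x) = -12*sin(3*x) - 4*cos(2*x).
Expand u² and (u')² and integrate term by term on (0, π), using: for integers n ≥ 1, ∫_0^π sin²(nx) dx = ∫_0^π cos²(nx) dx = π/2; for n ≠ n', ∫_0^π sin(nx)sin(n'x) dx = ∫_0^π cos(nx)cos(n'x) dx = 0; and by product-to-sum, ∫_0^π sin(nx)cos(n'x) dx = ½∫_0^π [sin((n+n')x) + sin((n−n')x)] dx, which is 0 when n+n' is even and 2n/(n²−n'²) when n+n' is odd (it need not vanish on (0, π)).
  u² squared terms: (-2)²·∫sin(2x)² dx = 4·π/2 = 2*π;  (4)²·∫cos(3x)² dx = 16·π/2 = 8*π.
  u² cross terms: 2·(-2)·(4)·∫sin(2x)·cos(3x) dx = -16·(-4/5) = 64/5.
  So ∫_0^π u² dx = 2*π + 8*π + 64/5 = 64/5 + 10*π.
  (u')² squared terms: (-12)²·∫sin(3x)² dx = 144·π/2 = 72*π;  (-4)²·∫cos(2x)² dx = 16·π/2 = 8*π.
  (u')² cross terms: 2·(-12)·(-4)·∫sin(3x)·cos(2x) dx = 96·(6/5) = 576/5.
  So ∫_0^π (u')² dx = 72*π + 8*π + 576/5 = 576/5 + 80*π.
||u||_{H^1}^2 = (64/5 + 10*π) + (576/5 + 80*π) = 128 + 90*π.


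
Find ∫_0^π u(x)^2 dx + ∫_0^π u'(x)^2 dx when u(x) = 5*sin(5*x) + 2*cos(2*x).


||u||_{H^1(0,π)}^2 = 1000/21 + 335*π

u'(x) = -4*sin(2*x) + 25*cos(5*x).
Expand u² and (u')² and integrate term by term on (0, π), using: for integers n ≥ 1, ∫_0^π sin²(nx) dx = ∫_0^π cos²(nx) dx = π/2; for n ≠ n', ∫_0^π sin(nx)sin(n'x) dx = ∫_0^π cos(nx)cos(n'x) dx = 0; and by product-to-sum, ∫_0^π sin(nx)cos(n'x) dx = ½∫_0^π [sin((n+n')x) + sin((n−n')x)] dx, which is 0 when n+n' is even and 2n/(n²−n'²) when n+n' is odd (it need not vanish on (0, π)).
  u² squared terms: (2)²·∫cos(2x)² dx = 4·π/2 = 2*π;  (5)²·∫sin(5x)² dx = 25·π/2 = 25*π/2.
  u² cross terms: 2·(2)·(5)·∫cos(2x)·sin(5x) dx = 20·(10/21) = 200/21.
  So ∫_0^π u² dx = 2*π + 25*π/2 + 200/21 = 200/21 + 29*π/2.
  (u')² squared terms: (-4)²·∫sin(2x)² dx = 16·π/2 = 8*π;  (25)²·∫cos(5x)² dx = 625·π/2 = 625*π/2.
  (u')² cross terms: 2·(-4)·(25)·∫sin(2x)·cos(5x) dx = -200·(-4/21) = 800/21.
  So ∫_0^π (u')² dx = 8*π + 625*π/2 + 800/21 = 800/21 + 641*π/2.
||u||_{H^1}^2 = (200/21 + 29*π/2) + (800/21 + 641*π/2) = 1000/21 + 335*π.


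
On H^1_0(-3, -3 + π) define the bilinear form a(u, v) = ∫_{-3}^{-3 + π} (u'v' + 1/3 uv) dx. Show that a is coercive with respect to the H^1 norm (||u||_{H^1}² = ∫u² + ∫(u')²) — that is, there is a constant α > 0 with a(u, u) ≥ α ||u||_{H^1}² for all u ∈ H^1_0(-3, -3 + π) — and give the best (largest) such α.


α = 2/3

Coercivity of a(·,·) on H^1_0(-3, -3 + π) means a(u, u) ≥ α ||u||_{H^1}² for every u ∈ H^1_0.
The interval has length L = π, and Poincaré/coercivity depend only on L. Here a(u, u) = ∫(u')² + (1/3)·∫u².
Here 0 < c = 1/3 < 1. The condition a(u,u) ≥ α||u||_{H^1}² reads (1−α)∫(u')² ≥ (α−c)∫u². Any admissible α is ≤ 1 (rapidly oscillating u have ∫u²/∫(u')² → 0), and α = 1 would force 0 ≥ (1−c)∫u², impossible since c < 1; so 1−α > 0. By the sharp Poincaré inequality on H^1_0 of an interval of length L, ∫(u')² ≥ (π/L)²∫u² with equality for the first sine mode sin(π(x−x₀)/L) (x₀ the left endpoint), so the inequality holds for all u iff (1−α)(π/L)² ≥ α − c, i.e. α ≤ ((π/L)² + c)/((π/L)² + 1) = (1 + c(L/π)²)/(1 + (L/π)²). With (π/L)² = 1 and c = 1/3, the largest admissible constant is α = ((π/L)² + c)/((π/L)² + 1).
Simplifying, α = 2/3.


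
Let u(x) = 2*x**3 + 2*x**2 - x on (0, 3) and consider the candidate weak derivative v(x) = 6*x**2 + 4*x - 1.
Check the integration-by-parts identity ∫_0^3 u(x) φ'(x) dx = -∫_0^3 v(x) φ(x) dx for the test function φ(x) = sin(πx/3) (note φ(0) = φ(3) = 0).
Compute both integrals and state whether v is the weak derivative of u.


LHS = -192/π + 648/π^3, RHS = -192/π + 648/π^3. Yes, v = u' weakly.

u(x) = 2*x**3 + 2*x**2 - x, classical derivative u'(x) = 6*x**2 + 4*x - 1.
φ(x) = sin(πx/3), so φ'(x) = π*cos(π*x/3)/3.
Note φ(0) = φ(3) = 0, so the boundary term u·φ vanishes.
LHS = ∫_0^3 u(x) φ'(x) dx = ∫_0^3 (2*π*x^3*cos(π*x/3)/3 + 2*π*x^2*cos(π*x/3)/3 - π*x*cos(π*x/3)/3) dx. Term by term:
  ∫_0^3 -π*x*cos(π*x/3)/3 dx = 6/π;  ∫_0^3 2*π*x^2*cos(π*x/3)/3 dx = -36/π;  ∫_0^3 2*π*x^3*cos(π*x/3)/3 dx = -162/π + 648/π^3.
Sum: 6/π − 36/π + -162/π + 648/π^3 = -192/π + 648/π^3.
So LHS = -192/π + 648/π^3.
∫_0^3 v(x) φ(x) dx = ∫_0^3 (6*x^2*sin(π*x/3) + 4*x*sin(π*x/3) - sin(π*x/3)) dx. Term by term:
  ∫_0^3 -sin(π*x/3) dx = -6/π;  ∫_0^3 4*x*sin(π*x/3) dx = 36/π;  ∫_0^3 6*x^2*sin(π*x/3) dx = -648/π^3 + 162/π.
Sum: -6/π + 36/π + -648/π^3 + 162/π = -648/π^3 + 192/π.
So RHS = -∫_0^3 v(x) φ(x) dx = -192/π + 648/π^3.
LHS = RHS, so the identity holds for this test φ.
Moreover u is smooth here and v(x) = u'(x) = 6*x**2 + 4*x - 1 pointwise, so the identity holds for every test function. Hence v is the weak derivative of u.


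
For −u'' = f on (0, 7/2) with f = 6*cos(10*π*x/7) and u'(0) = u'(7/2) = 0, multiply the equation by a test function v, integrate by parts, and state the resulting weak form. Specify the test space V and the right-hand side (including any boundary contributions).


V = H^1(0, 7/2) (no boundary constraint on v; u is determined up to an additive constant); weak form: ∫_0^7/2 u'v' dx = ∫_0^7/2 (6*cos(10*π*x/7)) v dx for all v ∈ V.

Multiply both sides by a test function v and integrate from 0 to 7/2:
  ∫_0^7/2 −u''(x) v(x) dx = ∫_0^7/2 f(x) v(x) dx.
Integrate the LHS by parts once:
  ∫_0^7/2 −u'' v dx = −[u'(x) v(x)]_0^7/2 + ∫_0^7/2 u'(x) v'(x) dx.
Thus ∫_0^7/2 u'(x) v'(x) dx = ∫_0^7/2 f(x) v(x) dx + [u'(x) v(x)]_0^7/2.
Choose V so that boundary terms are either known or forced to vanish.
u has homogeneous Neumann: u'(0) = u'(7/2) = 0. So [u' v]_0^7/2 = 0·v(7/2) − 0·v(0) = 0 for any v; take V = H^1(0, 7/2).
Weak formulation: find u (satisfying any essential BC) such that ∫_0^7/2 u'(x) v'(x) dx = ∫_0^7/2 f v dx for all v ∈ V (homogeneous Neumann, so boundary terms vanish).
Substituting f(x) = 6*cos(10*π*x/7), the right-hand side is ∫_0^7/2 (6*cos(10*π*x/7)) v dx.
Compatibility check (pure Neumann): taking v ≡ 1 ∈ V gives 0 = ∫_0^7/2 f dx + (0) − (0), i.e. ∫_0^7/2 f dx must equal u'(0) − u'(7/2) = 0. Indeed ∫_0^7/2 (6*cos(10*π*x/7)) dx = 0, so the data are compatible. The solution is then unique only up to an additive constant (fix it e.g. by requiring ∫_0^7/2 u dx = 0).


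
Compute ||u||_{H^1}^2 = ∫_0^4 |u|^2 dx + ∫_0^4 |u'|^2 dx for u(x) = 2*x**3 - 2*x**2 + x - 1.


||u||_{H^1}^2 = 1045816/105

The H^1 norm (squared) on an interval (0, L) is
  ||u||_{H^1}^2 = ∫_0^L u(x)^2 dx + ∫_0^L u'(x)^2 dx.
Compute u'(x) = 6*x**2 - 4*x + 1.
Then u(x)^2 = 4*x**6 - 8*x**5 + 8*x**4 - 8*x**3 + 5*x**2 - 2*x + 1 and u'(x)^2 = 36*x**4 - 48*x**3 + 28*x**2 - 8*x + 1.
Integrate each monomial from 0 to 4 using ∫_0^4 c·x^n dx = c·4^(n+1)/(n+1):
  ∫_0^4 u(x)^2 dx = ∫_0^4 (4*x^6 - 8*x^5 + 8*x^4 - 8*x^3 + 5*x^2 - 2*x + 1) dx. Term by term:
    ∫_0^4 4*x^6 dx = 65536/7;  ∫_0^4 -8*x^5 dx = -16384/3;  ∫_0^4 8*x^4 dx = 8192/5;
    ∫_0^4 -8*x^3 dx = -512;  ∫_0^4 5*x^2 dx = 320/3;  ∫_0^4 -2*x dx = -16;
    ∫_0^4 1 dx = 4.
  Sum: 65536/7 − 16384/3 + 8192/5 − 512 + 320/3 − 16 + 4 = 537812/105.
  ∫_0^4 u'(x)^2 dx = ∫_0^4 (36*x^4 - 48*x^3 + 28*x^2 - 8*x + 1) dx. Term by term:
    ∫_0^4 36*x^4 dx = 36864/5;  ∫_0^4 -48*x^3 dx = -3072;  ∫_0^4 28*x^2 dx = 1792/3;
    ∫_0^4 -8*x dx = -64;  ∫_0^4 1 dx = 4.
  Sum: 36864/5 − 3072 + 1792/3 − 64 + 4 = 72572/15.
Adding: ||u||_{H^1}^2 = 537812/105 + 72572/15 = 1045816/105.


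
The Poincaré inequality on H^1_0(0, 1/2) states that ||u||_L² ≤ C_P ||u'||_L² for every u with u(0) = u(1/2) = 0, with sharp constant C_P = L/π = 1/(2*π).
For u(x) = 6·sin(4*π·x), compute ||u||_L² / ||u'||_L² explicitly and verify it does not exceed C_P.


||u||_L² / ||u'||_L² = 1/(4*π) < C_P = 1/(2*π).

u(x) = 6·sin(4*π·x), so u'(x) = 24*π*cos(4*π*x).
Writing u(x) = A·sin(kπx/L) with A = 6 and k = 2, use ∫_0^L sin²(kπx/L) dx = L/2 and ∫_0^L cos²(kπx/L) dx = L/2.
u² = 36·sin²(4*π·x) and (u')² = 576*π^2·cos²(4*π·x), and each of sin², cos² integrates to L/2 = 1/4 over (0, 1/2).
∫_0^1/2 u² dx = 9, so ||u||_L² = 3.
∫_0^1/2 (u')² dx = 144*π^2, so ||u'||_L² = 12*π.
Ratio ||u||_L² / ||u'||_L² = 1/(4*π).
Sharp Poincaré constant on H^1_0(0, 1/2) is C_P = L/π = 1/(2*π), achieved by sin(2*π·x).
This is the k = 2 harmonic; the ratio L/(kπ) is strictly less than C_P = L/π, consistent with the sharp inequality ||u||_L² ≤ C_P ||u'||_L².


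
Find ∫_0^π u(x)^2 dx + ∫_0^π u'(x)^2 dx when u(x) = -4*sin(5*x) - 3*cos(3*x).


||u||_{H^1(0,π)}^2 = 253*π

u'(x) = 9*sin(3*x) - 20*cos(5*x).
Expand u² and (u')² and integrate term by term on (0, π), using: for integers n ≥ 1, ∫_0^π sin²(nx) dx = ∫_0^π cos²(nx) dx = π/2; for n ≠ n', ∫_0^π sin(nx)sin(n'x) dx = ∫_0^π cos(nx)cos(n'x) dx = 0; and by product-to-sum, ∫_0^π sin(nx)cos(n'x) dx = ½∫_0^π [sin((n+n')x) + sin((n−n')x)] dx, which is 0 when n+n' is even and 2n/(n²−n'²) when n+n' is odd (it need not vanish on (0, π)).
  u² squared terms: (-4)²·∫sin(5x)² dx = 16·π/2 = 8*π;  (-3)²·∫cos(3x)² dx = 9·π/2 = 9*π/2.
  u² cross terms: 2·(-4)·(-3)·∫sin(5x)·cos(3x) dx = 24·(0) = 0.
  So ∫_0^π u² dx = 8*π + 9*π/2 + 0 = 25*π/2.
  (u')² squared terms: (-20)²·∫cos(5x)² dx = 400·π/2 = 200*π;  (9)²·∫sin(3x)² dx = 81·π/2 = 81*π/2.
  (u')² cross terms: 2·(-20)·(9)·∫cos(5x)·sin(3x) dx = -360·(0) = 0.
  So ∫_0^π (u')² dx = 200*π + 81*π/2 + 0 = 481*π/2.
||u||_{H^1}^2 = (25*π/2) + (481*π/2) = 253*π.


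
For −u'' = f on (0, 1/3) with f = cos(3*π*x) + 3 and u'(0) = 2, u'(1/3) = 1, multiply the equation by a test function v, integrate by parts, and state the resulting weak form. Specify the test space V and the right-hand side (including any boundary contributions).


V = H^1(0, 1/3) (v unrestricted at boundary; u is determined up to an additive constant); weak form: ∫_0^1/3 u'v' dx = ∫_0^1/3 (cos(3*π*x) + 3) v dx + v(1/3) − 2·v(0) for all v ∈ V.

Multiply both sides by a test function v and integrate from 0 to 1/3:
  ∫_0^1/3 −u''(x) v(x) dx = ∫_0^1/3 f(x) v(x) dx.
Integrate the LHS by parts once:
  ∫_0^1/3 −u'' v dx = −[u'(x) v(x)]_0^1/3 + ∫_0^1/3 u'(x) v'(x) dx.
Thus ∫_0^1/3 u'(x) v'(x) dx = ∫_0^1/3 f(x) v(x) dx + [u'(x) v(x)]_0^1/3.
Choose V so that boundary terms are either known or forced to vanish.
u has inhomogeneous Neumann u'(0) = 2, u'(1/3) = 1. [u' v]_0^1/3 = (1)·v(1/3) − (2)·v(0) = v(1/3) − 2·v(0). Take V = H^1(0, 1/3); boundary term becomes part of RHS.
Weak formulation: find u (satisfying any essential BC) such that ∫_0^1/3 u'(x) v'(x) dx = ∫_0^1/3 f v dx + v(1/3) − 2·v(0) for all v ∈ V (Neumann data are natural BCs: they enter the RHS as boundary terms).
Substituting f(x) = cos(3*π*x) + 3, the right-hand side is ∫_0^1/3 (cos(3*π*x) + 3) v dx + v(1/3) − 2·v(0).
Compatibility check (pure Neumann): taking v ≡ 1 ∈ V gives 0 = ∫_0^1/3 f dx + (1) − (2), i.e. ∫_0^1/3 f dx must equal u'(0) − u'(1/3) = 1. Indeed ∫_0^1/3 (cos(3*π*x) + 3) dx = 1, so the data are compatible. The solution is then unique only up to an additive constant (fix it e.g. by requiring ∫_0^1/3 u dx = 0).


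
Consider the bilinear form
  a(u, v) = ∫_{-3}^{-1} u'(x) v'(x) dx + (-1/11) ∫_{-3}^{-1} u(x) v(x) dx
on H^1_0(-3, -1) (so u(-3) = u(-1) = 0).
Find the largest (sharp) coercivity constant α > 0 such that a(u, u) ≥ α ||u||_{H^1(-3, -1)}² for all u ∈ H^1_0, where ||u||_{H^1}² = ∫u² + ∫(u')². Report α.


α = (-4/11 + π^2)/(4 + π^2)

Coercivity of a(·,·) on H^1_0(-3, -1) means a(u, u) ≥ α ||u||_{H^1}² for every u ∈ H^1_0.
The interval has length L = 2, and Poincaré/coercivity depend only on L. Here a(u, u) = ∫(u')² + (-1/11)·∫u².
Here c = -1/11 < 0 with |c| < (π/L)² = π^2/4, so coercivity still holds. The condition a(u,u) ≥ α||u||_{H^1}² reads (1−α)∫(u')² ≥ (α−c)∫u². Any admissible α is ≤ 1 (rapidly oscillating u have ∫u²/∫(u')² → 0), and α = 1 would force 0 ≥ (1−c)∫u², impossible since c < 1; so 1−α > 0. By the sharp Poincaré inequality on H^1_0 of an interval of length L, ∫(u')² ≥ (π/L)²∫u² with equality for the first sine mode sin(π(x−x₀)/L) (x₀ the left endpoint), so the inequality holds for all u iff (1−α)(π/L)² ≥ α − c, i.e. α ≤ ((π/L)² + c)/((π/L)² + 1) = (1 + c(L/π)²)/(1 + (L/π)²). (Direct route, valid since c ≤ 0: Poincaré gives c∫u² ≥ c(L/π)²∫(u')², so a(u,u) ≥ (1 + c(L/π)²)∫(u')², while ||u||_{H^1}² ≤ (1 + (L/π)²)∫(u')²; dividing yields the same α.) With (π/L)² = π^2/4 and c = -1/11, the largest admissible constant is α = ((π/L)² + c)/((π/L)² + 1).
Simplifying, α = (-4/11 + π^2)/(4 + π^2).


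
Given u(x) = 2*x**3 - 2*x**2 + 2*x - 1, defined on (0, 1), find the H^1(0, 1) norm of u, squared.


||u||_{H^1}^2 = 508/105

The H^1 norm (squared) on an interval (0, L) is
  ||u||_{H^1}^2 = ∫_0^L u(x)^2 dx + ∫_0^L u'(x)^2 dx.
Compute u'(x) = 6*x**2 - 4*x + 2.
Then u(x)^2 = 4*x**6 - 8*x**5 + 12*x**4 - 12*x**3 + 8*x**2 - 4*x + 1 and u'(x)^2 = 36*x**4 - 48*x**3 + 40*x**2 - 16*x + 4.
Integrate each monomial from 0 to 1 using ∫_0^1 c·x^n dx = c·1^(n+1)/(n+1):
  ∫_0^1 u(x)^2 dx = ∫_0^1 (4*x^6 - 8*x^5 + 12*x^4 - 12*x^3 + 8*x^2 - 4*x + 1) dx. Term by term:
    ∫_0^1 4*x^6 dx = 4/7;  ∫_0^1 -8*x^5 dx = -4/3;  ∫_0^1 12*x^4 dx = 12/5;
    ∫_0^1 -12*x^3 dx = -3;  ∫_0^1 8*x^2 dx = 8/3;  ∫_0^1 -4*x dx = -2;
    ∫_0^1 1 dx = 1.
  Sum: 4/7 − 4/3 + 12/5 − 3 + 8/3 − 2 + 1 = 32/105.
  ∫_0^1 u'(x)^2 dx = ∫_0^1 (36*x^4 - 48*x^3 + 40*x^2 - 16*x + 4) dx. Term by term:
    ∫_0^1 36*x^4 dx = 36/5;  ∫_0^1 -48*x^3 dx = -12;  ∫_0^1 40*x^2 dx = 40/3;
    ∫_0^1 -16*x dx = -8;  ∫_0^1 4 dx = 4.
  Sum: 36/5 − 12 + 40/3 − 8 + 4 = 68/15.
Adding: ||u||_{H^1}^2 = 32/105 + 68/15 = 508/105.


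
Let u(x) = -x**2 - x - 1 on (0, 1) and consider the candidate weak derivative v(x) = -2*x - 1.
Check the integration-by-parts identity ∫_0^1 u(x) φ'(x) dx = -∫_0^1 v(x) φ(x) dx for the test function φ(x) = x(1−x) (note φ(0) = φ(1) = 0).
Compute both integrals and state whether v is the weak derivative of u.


LHS = 1/3, RHS = 1/3. Yes, v = u' weakly.

u(x) = -x**2 - x - 1, classical derivative u'(x) = -2*x - 1.
φ(x) = x(1−x), so φ'(x) = 1 - 2*x.
Note φ(0) = φ(1) = 0, so the boundary term u·φ vanishes.
LHS = ∫_0^1 u(x) φ'(x) dx = ∫_0^1 (2*x^3 + x^2 + x - 1) dx. Term by term:
  ∫_0^1 2*x^3 dx = 1/2;  ∫_0^1 x^2 dx = 1/3;  ∫_0^1 x dx = 1/2;
  ∫_0^1 -1 dx = -1.
Sum: 1/2 + 1/3 + 1/2 − 1 = 1/3.
So LHS = 1/3.
∫_0^1 v(x) φ(x) dx = ∫_0^1 (2*x^3 - x^2 - x) dx. Term by term:
  ∫_0^1 2*x^3 dx = 1/2;  ∫_0^1 -x^2 dx = -1/3;  ∫_0^1 -x dx = -1/2.
Sum: 1/2 − 1/3 − 1/2 = -1/3.
So RHS = -∫_0^1 v(x) φ(x) dx = 1/3.
LHS = RHS, so the identity holds for this test φ.
Moreover u is smooth here and v(x) = u'(x) = -2*x - 1 pointwise, so the identity holds for every test function. Hence v is the weak derivative of u.


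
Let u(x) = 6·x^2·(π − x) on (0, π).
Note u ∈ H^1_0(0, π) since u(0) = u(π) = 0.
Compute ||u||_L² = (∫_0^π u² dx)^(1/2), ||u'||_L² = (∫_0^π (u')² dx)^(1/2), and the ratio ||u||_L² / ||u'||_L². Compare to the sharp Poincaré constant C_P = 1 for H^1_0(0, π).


||u||_L² / ||u'||_L² = sqrt(14)*π/14 < C_P = 1.

u(x) = 6·x^2·(π − x), so u'(x) = 6*x*(-3*x + 2*π).
u(x) = 6·x^2·(π − x) vanishes at x = 0 and x = π, so u ∈ H^1_0(0, π). Differentiate via the product rule and integrate the resulting polynomials term by term.
  ∫_0^π u² dx = ∫_0^π (36*x^6 - 72*π*x^5 + 36*π^2*x^4) dx. Term by term:
    ∫_0^π 36*x^6 dx = 36*π^7/7;  ∫_0^π -72*π*x^5 dx = -12*π^7;  ∫_0^π 36*π^2*x^4 dx = 36*π^7/5.
  Sum: 36*π^7/7 − 12*π^7 + 36*π^7/5 = 12*π^7/35.
  ∫_0^π (u')² dx = ∫_0^π (324*x^4 - 432*π*x^3 + 144*π^2*x^2) dx. Term by term:
    ∫_0^π 324*x^4 dx = 324*π^5/5;  ∫_0^π -432*π*x^3 dx = -108*π^5;  ∫_0^π 144*π^2*x^2 dx = 48*π^5.
  Sum: 324*π^5/5 − 108*π^5 + 48*π^5 = 24*π^5/5.
∫_0^π u² dx = 12*π^7/35, so ||u||_L² = 2*sqrt(105)*π^(7/2)/35.
∫_0^π (u')² dx = 24*π^5/5, so ||u'||_L² = 2*sqrt(30)*π^(5/2)/5.
Ratio ||u||_L² / ||u'||_L² = sqrt(14)*π/14.
Sharp Poincaré constant on H^1_0(0, π) is C_P = L/π = 1, achieved by sin(x).
A polynomial bump cannot attain the sharp Poincaré constant (only the first sine eigenfunction does), so the ratio is strictly less than C_P, consistent with ||u||_L² ≤ C_P ||u'||_L².


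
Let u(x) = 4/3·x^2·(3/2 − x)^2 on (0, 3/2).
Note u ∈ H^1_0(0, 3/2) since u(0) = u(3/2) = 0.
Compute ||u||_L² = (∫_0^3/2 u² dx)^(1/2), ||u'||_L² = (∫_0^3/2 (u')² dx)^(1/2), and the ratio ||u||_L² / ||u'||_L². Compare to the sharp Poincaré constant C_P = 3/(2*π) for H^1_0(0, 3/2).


||u||_L² / ||u'||_L² = sqrt(3)/4 < C_P = 3/(2*π).

u(x) = 4/3·x^2·(3/2 − x)^2, so u'(x) = 2*x*(2*x - 3)*(4*x - 3)/3.
u(x) = 4/3·x^2·(3/2 − x)^2 vanishes at x = 0 and x = 3/2, so u ∈ H^1_0(0, 3/2). Differentiate via the product rule and integrate the resulting polynomials term by term.
  ∫_0^3/2 u² dx = ∫_0^3/2 (16*x^8/9 - 32*x^7/3 + 24*x^6 - 24*x^5 + 9*x^4) dx. Term by term:
    ∫_0^3/2 16*x^8/9 dx = 243/32;  ∫_0^3/2 -32*x^7/3 dx = -2187/64;  ∫_0^3/2 24*x^6 dx = 6561/112;
    ∫_0^3/2 -24*x^5 dx = -729/16;  ∫_0^3/2 9*x^4 dx = 2187/160.
  Sum: 243/32 − 2187/64 + 6561/112 − 729/16 + 2187/160 = 243/2240.
  ∫_0^3/2 (u')² dx = ∫_0^3/2 (256*x^6/9 - 128*x^5 + 208*x^4 - 144*x^3 + 36*x^2) dx. Term by term:
    ∫_0^3/2 256*x^6/9 dx = 486/7;  ∫_0^3/2 -128*x^5 dx = -243;  ∫_0^3/2 208*x^4 dx = 3159/10;
    ∫_0^3/2 -144*x^3 dx = -729/4;  ∫_0^3/2 36*x^2 dx = 81/2.
  Sum: 486/7 − 243 + 3159/10 − 729/4 + 81/2 = 81/140.
∫_0^3/2 u² dx = 243/2240, so ||u||_L² = 9*sqrt(105)/280.
∫_0^3/2 (u')² dx = 81/140, so ||u'||_L² = 9*sqrt(35)/70.
Ratio ||u||_L² / ||u'||_L² = sqrt(3)/4.
Sharp Poincaré constant on H^1_0(0, 3/2) is C_P = L/π = 3/(2*π), achieved by sin(2*π/3·x).
A polynomial bump cannot attain the sharp Poincaré constant (only the first sine eigenfunction does), so the ratio is strictly less than C_P, consistent with ||u||_L² ≤ C_P ||u'||_L².
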